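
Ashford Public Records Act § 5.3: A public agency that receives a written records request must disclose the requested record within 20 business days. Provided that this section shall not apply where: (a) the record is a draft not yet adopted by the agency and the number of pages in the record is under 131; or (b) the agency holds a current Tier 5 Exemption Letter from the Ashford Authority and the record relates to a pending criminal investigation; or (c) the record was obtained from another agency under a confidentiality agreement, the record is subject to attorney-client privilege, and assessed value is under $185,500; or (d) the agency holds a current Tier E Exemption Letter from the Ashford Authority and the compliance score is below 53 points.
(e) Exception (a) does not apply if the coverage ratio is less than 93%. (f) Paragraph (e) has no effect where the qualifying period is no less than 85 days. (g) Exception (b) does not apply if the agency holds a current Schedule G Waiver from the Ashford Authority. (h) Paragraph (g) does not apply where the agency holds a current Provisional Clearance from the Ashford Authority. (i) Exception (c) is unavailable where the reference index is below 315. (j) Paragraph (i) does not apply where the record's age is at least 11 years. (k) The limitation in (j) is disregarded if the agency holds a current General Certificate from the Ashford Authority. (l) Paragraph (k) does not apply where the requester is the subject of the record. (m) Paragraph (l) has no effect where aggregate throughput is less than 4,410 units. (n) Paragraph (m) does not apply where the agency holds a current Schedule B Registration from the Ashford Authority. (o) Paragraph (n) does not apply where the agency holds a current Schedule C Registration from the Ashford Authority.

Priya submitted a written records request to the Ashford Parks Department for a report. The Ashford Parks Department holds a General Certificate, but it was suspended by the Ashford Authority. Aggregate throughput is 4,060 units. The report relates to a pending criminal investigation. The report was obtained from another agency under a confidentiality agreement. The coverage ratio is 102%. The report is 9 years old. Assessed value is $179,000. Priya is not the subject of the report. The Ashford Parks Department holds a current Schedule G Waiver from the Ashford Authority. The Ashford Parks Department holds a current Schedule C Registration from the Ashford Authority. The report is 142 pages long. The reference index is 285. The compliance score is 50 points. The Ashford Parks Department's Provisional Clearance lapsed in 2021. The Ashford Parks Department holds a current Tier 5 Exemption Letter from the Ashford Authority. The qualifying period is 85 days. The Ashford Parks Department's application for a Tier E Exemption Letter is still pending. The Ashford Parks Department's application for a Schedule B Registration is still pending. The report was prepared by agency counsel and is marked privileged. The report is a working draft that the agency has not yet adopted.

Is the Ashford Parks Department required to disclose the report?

Yes — the Ashford Parks Department must disclose the report.

Exception (a) does not apply: the number of pages in the record is 142, not under 131.
Exception (b): a current Tier 5 Exemption Letter is held; the report relates to a pending investigation — every condition holds. But: (g) operates against (b): a current Schedule G Waiver is held. (h) does not operate here (the Provisional Clearance is not current), so (g) stands. (b) is therefore removed.
Exception (c)'s conditions are all satisfied: the report was obtained under a confidentiality agreement; the report is privileged; assessed value is $179,000, under the $185,500 limit. But applying paragraphs (i)–(o): (i) applies — the reference index is 285, below the 315 limit. (j) is not triggered (the record's age is 9 years, short of 11 years), so (i) stands. (c) is therefore removed.
Exception (d) fails — the Tier E Exemption Letter is not current.
No exception displaces § 5.3.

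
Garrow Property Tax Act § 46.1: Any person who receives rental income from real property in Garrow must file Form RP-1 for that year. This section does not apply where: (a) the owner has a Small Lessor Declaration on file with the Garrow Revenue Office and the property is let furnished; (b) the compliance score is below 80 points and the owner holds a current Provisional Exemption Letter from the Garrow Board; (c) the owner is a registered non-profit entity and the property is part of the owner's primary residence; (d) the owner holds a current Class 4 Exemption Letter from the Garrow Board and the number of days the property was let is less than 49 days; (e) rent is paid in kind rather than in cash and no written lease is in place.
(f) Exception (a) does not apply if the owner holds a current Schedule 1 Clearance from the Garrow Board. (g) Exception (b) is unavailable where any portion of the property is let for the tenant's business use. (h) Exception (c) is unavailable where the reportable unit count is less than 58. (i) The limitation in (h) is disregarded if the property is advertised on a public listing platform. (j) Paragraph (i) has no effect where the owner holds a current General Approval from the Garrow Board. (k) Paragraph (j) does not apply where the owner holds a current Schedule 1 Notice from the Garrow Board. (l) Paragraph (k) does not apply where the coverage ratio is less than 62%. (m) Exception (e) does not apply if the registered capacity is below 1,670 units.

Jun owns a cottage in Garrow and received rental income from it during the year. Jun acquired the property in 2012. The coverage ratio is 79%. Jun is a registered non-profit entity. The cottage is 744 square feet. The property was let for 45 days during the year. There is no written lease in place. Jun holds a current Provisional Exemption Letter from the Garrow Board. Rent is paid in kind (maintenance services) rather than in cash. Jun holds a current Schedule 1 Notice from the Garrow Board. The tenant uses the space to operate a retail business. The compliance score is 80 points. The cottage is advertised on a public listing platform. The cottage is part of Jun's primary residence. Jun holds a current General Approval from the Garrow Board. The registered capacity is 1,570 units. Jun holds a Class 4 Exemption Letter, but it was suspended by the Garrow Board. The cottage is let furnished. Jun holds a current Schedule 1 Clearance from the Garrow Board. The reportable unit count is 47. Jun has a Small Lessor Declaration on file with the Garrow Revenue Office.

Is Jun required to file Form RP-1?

Exception (a): a Small Lessor Declaration is on file; the property is let furnished — every condition holds. Turning to paragraph (f): (f) operates — a current Schedule 1 Clearance is held. (a) is therefore removed.
Exception (b) does not apply: the compliance score is 80 points, not below 80 points.
Exception (c) is satisfied on its face — Jun is a registered non-profit; the cottage is part of the primary residence. Under paragraphs (h)–(l): (h) would limit (c) — the reportable unit count is 47, less than the 58 limit — but (i) sets (h) aside: (i) is triggered — the property is publicly advertised. (j) would limit (i) — a current General Approval is held — but (k) sets (j) aside: (k) is engaged — a current Schedule 1 Notice is held. (l), which would lift (k), does not operate here — the coverage ratio is 79%, not less than 62%. So (c) applies.
Exception (d) requires that the owner holds a current Class 4 Exemption Letter from the Garrow Board; but there is no Class 4 Exemption Letter in force, so (d) is unavailable.
Exception (e): rent is paid in kind; there is no written lease — every condition holds. However, paragraph (m) must be considered: (m) applies — the registered capacity is 1,570 units, below the 1,670 units limit. Exception (e) does not apply.

No — exception (c) applies; Jun is not required to file Form RP-1.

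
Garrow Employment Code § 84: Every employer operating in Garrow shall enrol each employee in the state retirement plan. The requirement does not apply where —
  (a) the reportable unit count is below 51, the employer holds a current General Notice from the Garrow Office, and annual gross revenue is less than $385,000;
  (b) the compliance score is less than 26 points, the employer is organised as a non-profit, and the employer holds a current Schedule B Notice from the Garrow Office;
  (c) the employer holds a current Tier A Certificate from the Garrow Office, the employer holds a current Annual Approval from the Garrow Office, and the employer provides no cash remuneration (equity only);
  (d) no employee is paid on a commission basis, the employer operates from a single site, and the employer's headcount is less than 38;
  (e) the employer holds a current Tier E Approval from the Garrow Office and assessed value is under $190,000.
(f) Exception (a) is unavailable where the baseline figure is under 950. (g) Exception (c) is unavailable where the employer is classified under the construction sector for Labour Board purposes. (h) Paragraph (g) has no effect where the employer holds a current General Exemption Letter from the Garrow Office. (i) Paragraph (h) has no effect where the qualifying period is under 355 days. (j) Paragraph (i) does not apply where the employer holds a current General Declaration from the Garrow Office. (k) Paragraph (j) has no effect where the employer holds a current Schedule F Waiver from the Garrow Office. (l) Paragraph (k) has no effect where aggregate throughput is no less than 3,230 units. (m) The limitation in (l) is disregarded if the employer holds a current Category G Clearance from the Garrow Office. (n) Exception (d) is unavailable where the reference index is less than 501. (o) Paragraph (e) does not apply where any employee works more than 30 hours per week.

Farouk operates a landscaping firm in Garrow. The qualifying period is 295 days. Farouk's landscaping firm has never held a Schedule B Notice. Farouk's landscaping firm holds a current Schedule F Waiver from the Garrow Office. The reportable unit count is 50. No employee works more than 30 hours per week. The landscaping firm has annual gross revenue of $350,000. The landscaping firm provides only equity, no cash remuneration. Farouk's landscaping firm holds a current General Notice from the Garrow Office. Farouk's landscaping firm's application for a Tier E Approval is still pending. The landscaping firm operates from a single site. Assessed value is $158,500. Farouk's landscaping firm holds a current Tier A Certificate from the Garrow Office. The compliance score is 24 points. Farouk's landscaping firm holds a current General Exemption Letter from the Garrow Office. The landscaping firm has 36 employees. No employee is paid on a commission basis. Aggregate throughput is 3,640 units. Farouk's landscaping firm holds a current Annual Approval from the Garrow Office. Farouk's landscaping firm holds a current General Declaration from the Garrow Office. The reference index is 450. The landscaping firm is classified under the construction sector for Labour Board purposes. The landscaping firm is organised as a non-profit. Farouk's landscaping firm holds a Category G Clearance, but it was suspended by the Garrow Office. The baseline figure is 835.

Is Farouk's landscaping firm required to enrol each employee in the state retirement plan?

All of (a)'s requirements are met (the reportable unit count is 50, below the 51 limit; a current General Notice is held; annual gross revenue is $350,000, less than the $385,000 limit). However, paragraph (f) must be considered: (f) is engaged — the baseline figure is 835, under the 950 limit. So (a) is unavailable.
Exception (b) fails — there is no Schedule B Notice in force.
Exception (c) is satisfied on its face — a current Tier A Certificate is held; a current Annual Approval is held; remuneration is equity-only. Under paragraphs (g)–(m): (g) operates (the landscaping firm is classified under the construction sector), but is itself disapplied by (h): (h) operates against (g): a current General Exemption Letter is held. (i) would limit (h) — the qualifying period is 295 days, under the 355 days limit — but (j) sets (i) aside: (j) is triggered — a current General Declaration is held. (k) would limit (j) — a current Schedule F Waiver is held — but (l) sets (k) aside: (l) is triggered — aggregate throughput is 3,640 units, meeting the 3,230 units threshold. (m), which would lift (l), is not triggered — no current Category G Clearance is held. So (c) applies.
Exception (d) is satisfied on its face — no employee is paid on commission; the employer operates from a single site; the employer's headcount is 36, less than the 38 limit. However, paragraph (n) must be considered: (n) operates — the reference index is 450, less than the 501 limit. So (d) is unavailable.
Exception (e) requires that the employer holds a current Tier E Approval from the Garrow Office; but no current Tier E Approval is held, so (e) is unavailable.

No — exception (c) applies; Farouk's landscaping firm is not required to enrol each employee in the state retirement plan.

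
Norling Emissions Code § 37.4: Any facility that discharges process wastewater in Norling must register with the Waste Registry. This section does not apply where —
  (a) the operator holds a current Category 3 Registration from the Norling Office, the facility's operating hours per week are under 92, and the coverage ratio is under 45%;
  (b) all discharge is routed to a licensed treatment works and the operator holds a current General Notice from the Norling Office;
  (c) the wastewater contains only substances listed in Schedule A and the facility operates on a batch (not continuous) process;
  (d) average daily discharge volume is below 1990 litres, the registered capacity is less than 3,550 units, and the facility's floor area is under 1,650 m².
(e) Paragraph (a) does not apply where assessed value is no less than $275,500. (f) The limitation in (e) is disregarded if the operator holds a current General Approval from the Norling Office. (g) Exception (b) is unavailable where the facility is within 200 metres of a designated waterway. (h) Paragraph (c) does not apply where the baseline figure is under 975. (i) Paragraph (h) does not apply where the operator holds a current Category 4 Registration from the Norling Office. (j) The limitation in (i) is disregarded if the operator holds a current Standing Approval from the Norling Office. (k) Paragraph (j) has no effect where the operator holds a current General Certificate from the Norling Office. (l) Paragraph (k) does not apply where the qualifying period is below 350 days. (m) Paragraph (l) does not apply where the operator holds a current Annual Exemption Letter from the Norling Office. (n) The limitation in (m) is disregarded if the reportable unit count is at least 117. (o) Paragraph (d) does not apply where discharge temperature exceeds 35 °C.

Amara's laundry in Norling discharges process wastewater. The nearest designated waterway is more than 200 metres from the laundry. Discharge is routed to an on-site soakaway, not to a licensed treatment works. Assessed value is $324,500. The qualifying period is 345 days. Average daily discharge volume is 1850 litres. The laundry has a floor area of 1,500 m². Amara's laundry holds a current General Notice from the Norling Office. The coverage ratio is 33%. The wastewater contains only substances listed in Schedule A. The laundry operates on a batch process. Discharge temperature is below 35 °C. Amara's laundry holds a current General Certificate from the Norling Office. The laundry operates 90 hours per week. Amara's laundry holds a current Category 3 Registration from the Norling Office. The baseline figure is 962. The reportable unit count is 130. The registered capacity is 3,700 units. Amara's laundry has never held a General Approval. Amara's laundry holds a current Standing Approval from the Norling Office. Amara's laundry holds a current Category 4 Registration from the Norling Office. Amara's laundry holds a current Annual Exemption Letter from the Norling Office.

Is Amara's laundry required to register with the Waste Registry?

Yes — Amara's laundry must register with the Waste Registry.

Exception (a): a current Category 3 Registration is held; the facility's operating hours per week are 90, under the 92 limit; the coverage ratio is 33%, under the 45% limit — every condition holds. Turning to paragraphs (e)–(f): (e) is engaged — assessed value is $324,500, meeting the $275,500 threshold. (f), which would lift (e), is not engaged — no current General Approval is held. So (a) is unavailable.
Exception (b) fails — discharge is not routed to a licensed treatment works.
Exception (c) is satisfied on its face — the wastewater is Schedule-A-only; the facility operates on a batch process. Turning to paragraphs (h)–(n): (h) operates — the baseline figure is 962, under the 975 limit. (i) is triggered (a current Category 4 Registration is held), but yields to (j): (j) operates against (i): a current Standing Approval is held. (k) applies (a current General Certificate is held), but is overridden by (l): (l) operates against (k): the qualifying period is 345 days, below the 350 days limit. (m) is triggered (a current Annual Exemption Letter is held), but is displaced by (n): (n) is engaged — the reportable unit count is 130, meeting the 117 threshold. So (c) is unavailable.
Exception (d) does not apply: the registered capacity is 3,700 units, not less than 3,550 units.
No exception is made out. Amara's laundry falls within the general rule.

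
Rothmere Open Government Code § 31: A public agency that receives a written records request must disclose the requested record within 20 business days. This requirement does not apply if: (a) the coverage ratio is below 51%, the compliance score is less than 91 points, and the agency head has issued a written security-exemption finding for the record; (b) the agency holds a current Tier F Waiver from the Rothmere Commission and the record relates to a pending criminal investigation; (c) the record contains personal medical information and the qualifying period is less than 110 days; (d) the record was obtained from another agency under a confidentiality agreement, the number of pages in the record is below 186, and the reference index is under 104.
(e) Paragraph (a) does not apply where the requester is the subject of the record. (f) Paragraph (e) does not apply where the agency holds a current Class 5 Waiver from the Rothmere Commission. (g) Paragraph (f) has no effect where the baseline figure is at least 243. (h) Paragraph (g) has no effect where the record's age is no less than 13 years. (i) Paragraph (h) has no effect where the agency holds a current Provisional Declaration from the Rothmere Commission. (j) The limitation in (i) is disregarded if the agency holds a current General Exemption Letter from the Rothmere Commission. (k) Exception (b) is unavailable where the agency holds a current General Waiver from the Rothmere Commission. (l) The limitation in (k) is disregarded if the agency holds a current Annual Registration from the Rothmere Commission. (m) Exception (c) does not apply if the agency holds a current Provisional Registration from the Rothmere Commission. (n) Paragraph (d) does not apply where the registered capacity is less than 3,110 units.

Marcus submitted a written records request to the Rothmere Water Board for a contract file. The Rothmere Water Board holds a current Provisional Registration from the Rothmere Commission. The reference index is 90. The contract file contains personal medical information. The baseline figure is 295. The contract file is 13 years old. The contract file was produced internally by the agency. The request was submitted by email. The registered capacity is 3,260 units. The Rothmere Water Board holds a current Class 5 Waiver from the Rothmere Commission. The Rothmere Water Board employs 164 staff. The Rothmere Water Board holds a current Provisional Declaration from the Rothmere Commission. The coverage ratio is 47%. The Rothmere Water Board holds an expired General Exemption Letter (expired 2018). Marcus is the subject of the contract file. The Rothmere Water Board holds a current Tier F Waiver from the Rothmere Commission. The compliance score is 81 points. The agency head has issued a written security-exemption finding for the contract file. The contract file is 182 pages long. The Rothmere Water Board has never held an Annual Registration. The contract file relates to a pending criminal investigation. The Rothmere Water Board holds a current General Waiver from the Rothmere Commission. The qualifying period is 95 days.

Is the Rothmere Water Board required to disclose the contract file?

Exception (a)'s conditions are all satisfied: the coverage ratio is 47%, below the 51% limit; the compliance score is 81 points, less than the 91 points limit; a written security-exemption finding has been issued. But applying paragraphs (e)–(j): (e) operates — Marcus is the subject of the contract file. (f) would limit (e) — a current Class 5 Waiver is held — but (g) sets (f) aside: (g) applies — the baseline figure is 295, meeting the 243 threshold. (h) is triggered (the record's age is 13 years, meeting the 13 years threshold), but is set aside by (i): (i) applies — a current Provisional Declaration is held. (j) is not engaged (the General Exemption Letter is not current), so (i) stands. So (a) is unavailable.
Exception (b)'s conditions are all satisfied: a current Tier F Waiver is held; the contract file relates to a pending investigation. But applying paragraphs (k)–(l): (k) operates against (b): a current General Waiver is held. (l) is not engaged (the Annual Registration is not current), so (k) stands. (b) is therefore removed.
Exception (c): the contract file contains personal medical information; the qualifying period is 95 days, less than the 110 days limit — every condition holds. But applying paragraph (m): (m) operates against (c): a current Provisional Registration is held. Exception (c) does not apply.
Exception (d) fails — the contract file was produced internally.
No exception displaces § 31.

Yes — the Rothmere Water Board must disclose the contract file.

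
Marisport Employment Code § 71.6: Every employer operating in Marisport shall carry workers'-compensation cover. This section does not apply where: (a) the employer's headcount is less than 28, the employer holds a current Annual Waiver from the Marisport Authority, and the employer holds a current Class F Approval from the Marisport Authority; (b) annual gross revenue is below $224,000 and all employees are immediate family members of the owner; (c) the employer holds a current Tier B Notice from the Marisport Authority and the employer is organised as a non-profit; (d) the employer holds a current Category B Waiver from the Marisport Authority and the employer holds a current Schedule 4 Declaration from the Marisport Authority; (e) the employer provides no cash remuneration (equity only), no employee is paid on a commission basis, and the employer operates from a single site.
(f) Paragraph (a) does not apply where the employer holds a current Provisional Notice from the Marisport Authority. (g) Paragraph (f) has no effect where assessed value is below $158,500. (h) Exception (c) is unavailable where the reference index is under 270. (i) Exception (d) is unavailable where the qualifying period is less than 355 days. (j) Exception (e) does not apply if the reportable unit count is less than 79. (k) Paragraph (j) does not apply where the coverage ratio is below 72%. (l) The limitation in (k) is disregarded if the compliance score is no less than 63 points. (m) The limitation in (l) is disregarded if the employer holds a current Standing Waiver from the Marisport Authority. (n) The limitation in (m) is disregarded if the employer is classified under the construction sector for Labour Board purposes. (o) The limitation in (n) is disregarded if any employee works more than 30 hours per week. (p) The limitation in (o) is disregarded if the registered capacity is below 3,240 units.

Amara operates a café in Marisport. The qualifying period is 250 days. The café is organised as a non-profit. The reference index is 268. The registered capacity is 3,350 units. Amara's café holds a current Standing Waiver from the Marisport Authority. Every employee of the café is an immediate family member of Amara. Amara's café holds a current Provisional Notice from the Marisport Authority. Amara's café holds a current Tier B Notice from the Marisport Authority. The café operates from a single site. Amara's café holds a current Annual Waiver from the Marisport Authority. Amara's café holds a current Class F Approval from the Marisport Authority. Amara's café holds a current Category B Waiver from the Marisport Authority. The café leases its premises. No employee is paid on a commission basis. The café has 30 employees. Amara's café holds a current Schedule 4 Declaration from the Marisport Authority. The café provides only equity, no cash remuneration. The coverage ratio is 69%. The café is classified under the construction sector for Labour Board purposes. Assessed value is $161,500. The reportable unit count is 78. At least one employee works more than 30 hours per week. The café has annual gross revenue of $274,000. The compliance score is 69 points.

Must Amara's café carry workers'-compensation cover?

No — exception (e) applies; Amara's café is not required to carry workers'-compensation cover.

Exception (a) does not apply: the employer's headcount is 30, not less than 28.
Exception (b) does not apply: annual gross revenue is $274,000, not below $224,000.
Exception (c) is satisfied on its face — a current Tier B Notice is held; the employer is a non-profit. Turning to paragraph (h): (h) is triggered — the reference index is 268, under the 270 limit. So (c) is unavailable.
All of (d)'s requirements are met (a current Category B Waiver is held; a current Schedule 4 Declaration is held). But: (i) is engaged — the qualifying period is 250 days, less than the 355 days limit. (d) is therefore removed.
Exception (e)'s conditions are all satisfied: remuneration is equity-only; no employee is paid on commission; the employer operates from a single site. As to paragraphs (j)–(p): (j) applies (the reportable unit count is 78, less than the 79 limit), but yields to (k): (k) operates against (j): the coverage ratio is 69%, below the 72% limit. (l) operates (the compliance score is 69 points, meeting the 63 points threshold), but is displaced by (m): (m) operates against (l): a current Standing Waiver is held. (n) is engaged (the café is classified under the construction sector), but is set aside by (o): (o) operates against (n): at least one employee exceeds 30 hours/week. (p), which would lift (o), is not engaged — the registered capacity is 3,350 units, not below 3,240 units. So (e) applies.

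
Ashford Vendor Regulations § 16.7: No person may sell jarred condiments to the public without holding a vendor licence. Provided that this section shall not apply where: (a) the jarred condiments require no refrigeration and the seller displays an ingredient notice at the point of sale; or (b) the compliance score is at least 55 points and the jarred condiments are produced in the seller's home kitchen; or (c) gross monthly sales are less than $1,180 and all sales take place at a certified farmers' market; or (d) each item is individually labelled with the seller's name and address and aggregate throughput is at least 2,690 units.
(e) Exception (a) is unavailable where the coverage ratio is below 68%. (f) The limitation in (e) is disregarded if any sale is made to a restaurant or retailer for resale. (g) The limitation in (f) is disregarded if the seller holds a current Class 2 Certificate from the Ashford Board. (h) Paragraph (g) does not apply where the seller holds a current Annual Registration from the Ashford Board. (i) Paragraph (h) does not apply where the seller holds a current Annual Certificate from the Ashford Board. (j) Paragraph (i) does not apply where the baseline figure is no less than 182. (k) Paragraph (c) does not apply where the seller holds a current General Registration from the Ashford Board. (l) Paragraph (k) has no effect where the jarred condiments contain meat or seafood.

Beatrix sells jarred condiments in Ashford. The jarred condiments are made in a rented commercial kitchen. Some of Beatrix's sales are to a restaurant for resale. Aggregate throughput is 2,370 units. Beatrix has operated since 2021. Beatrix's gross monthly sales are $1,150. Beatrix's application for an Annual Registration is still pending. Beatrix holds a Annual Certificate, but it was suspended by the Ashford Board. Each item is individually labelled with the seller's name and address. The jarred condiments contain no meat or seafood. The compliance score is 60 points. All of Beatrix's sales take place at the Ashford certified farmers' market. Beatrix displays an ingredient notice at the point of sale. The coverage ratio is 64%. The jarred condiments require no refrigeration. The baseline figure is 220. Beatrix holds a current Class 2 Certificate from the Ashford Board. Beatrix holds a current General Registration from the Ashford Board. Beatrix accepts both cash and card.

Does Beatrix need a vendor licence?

Exception (a)'s conditions are all satisfied: the jarred condiments are shelf-stable; an ingredient notice is displayed. But: (e) is engaged — the coverage ratio is 64%, below the 68% limit. (f) is triggered (some sales are to a restaurant for resale), but is itself disapplied by (g): (g) operates against (f): a current Class 2 Certificate is held. (h), which would lift (g), is inapplicable — no current Annual Registration is held. (a) is therefore removed.
Exception (b) requires that the jarred condiments are produced in the seller's home kitchen; but the jarred condiments are made in a commercial kitchen, not a home kitchen, so (b) is unavailable.
All of (c)'s requirements are met (gross monthly sales are $1,150, less than the $1,180 limit; all sales are at a certified farmers' market). But: (k) operates against (c): a current General Registration is held. (l) does not operate here (the jarred condiments contain no meat or seafood), so (k) stands. Exception (c) does not apply.
Exception (d) requires that aggregate throughput is at least 2,690 units; but aggregate throughput is 2,370 units, short of 2,690 units, so (d) is unavailable.
None of the exceptions is available; § 16.7 applies in full.

Yes — Beatrix must hold a vendor licence.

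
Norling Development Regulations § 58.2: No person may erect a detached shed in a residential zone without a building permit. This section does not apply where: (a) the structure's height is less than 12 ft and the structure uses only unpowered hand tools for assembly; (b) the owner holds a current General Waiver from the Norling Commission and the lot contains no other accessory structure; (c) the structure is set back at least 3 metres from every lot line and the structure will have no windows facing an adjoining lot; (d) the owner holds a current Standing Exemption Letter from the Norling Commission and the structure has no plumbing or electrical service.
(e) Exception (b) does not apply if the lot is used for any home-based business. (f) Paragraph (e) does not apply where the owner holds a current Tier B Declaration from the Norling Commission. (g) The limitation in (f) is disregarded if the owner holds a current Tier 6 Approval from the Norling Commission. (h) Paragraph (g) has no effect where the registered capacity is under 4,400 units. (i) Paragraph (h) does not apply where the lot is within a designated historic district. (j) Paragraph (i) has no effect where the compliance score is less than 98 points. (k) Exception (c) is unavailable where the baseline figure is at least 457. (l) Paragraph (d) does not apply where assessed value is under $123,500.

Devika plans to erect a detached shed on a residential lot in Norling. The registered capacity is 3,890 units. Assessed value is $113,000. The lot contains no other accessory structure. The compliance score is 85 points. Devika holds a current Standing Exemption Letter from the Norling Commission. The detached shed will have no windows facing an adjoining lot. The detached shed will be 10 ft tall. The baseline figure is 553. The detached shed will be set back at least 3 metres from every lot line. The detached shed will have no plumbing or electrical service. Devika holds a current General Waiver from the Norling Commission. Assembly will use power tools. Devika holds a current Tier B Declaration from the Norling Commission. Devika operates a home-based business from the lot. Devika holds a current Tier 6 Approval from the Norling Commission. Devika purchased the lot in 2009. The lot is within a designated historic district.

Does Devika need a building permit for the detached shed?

No — exception (b) applies; Devika does not need a building permit.

Exception (a) fails — assembly uses power tools.
Exception (b)'s conditions are all satisfied: a current General Waiver is held; the lot has no other accessory structure. Applying paragraphs (e)–(j): (e) would limit (b) — a home-based business operates on the lot — but (f) sets (e) aside: (f) operates — a current Tier B Declaration is held. (g) is engaged (a current Tier 6 Approval is held), but is itself disapplied by (h): (h) operates against (g): the registered capacity is 3,890 units, under the 4,400 units limit. (i) would limit (h) — the lot is in a historic district — but (j) sets (i) aside: (j) operates — the compliance score is 85 points, less than the 98 points limit. So (b) applies.
Exception (c)'s conditions are all satisfied: the setback is at least 3 m on every side; no windows face an adjoining lot. But: (k) applies — the baseline figure is 553, meeting the 457 threshold. So (c) is unavailable.
Exception (d) is satisfied on its face — a current Standing Exemption Letter is held; there is no plumbing or electrical service. But: (l) operates against (d): assessed value is $113,000, under the $123,500 limit. Exception (d) does not apply.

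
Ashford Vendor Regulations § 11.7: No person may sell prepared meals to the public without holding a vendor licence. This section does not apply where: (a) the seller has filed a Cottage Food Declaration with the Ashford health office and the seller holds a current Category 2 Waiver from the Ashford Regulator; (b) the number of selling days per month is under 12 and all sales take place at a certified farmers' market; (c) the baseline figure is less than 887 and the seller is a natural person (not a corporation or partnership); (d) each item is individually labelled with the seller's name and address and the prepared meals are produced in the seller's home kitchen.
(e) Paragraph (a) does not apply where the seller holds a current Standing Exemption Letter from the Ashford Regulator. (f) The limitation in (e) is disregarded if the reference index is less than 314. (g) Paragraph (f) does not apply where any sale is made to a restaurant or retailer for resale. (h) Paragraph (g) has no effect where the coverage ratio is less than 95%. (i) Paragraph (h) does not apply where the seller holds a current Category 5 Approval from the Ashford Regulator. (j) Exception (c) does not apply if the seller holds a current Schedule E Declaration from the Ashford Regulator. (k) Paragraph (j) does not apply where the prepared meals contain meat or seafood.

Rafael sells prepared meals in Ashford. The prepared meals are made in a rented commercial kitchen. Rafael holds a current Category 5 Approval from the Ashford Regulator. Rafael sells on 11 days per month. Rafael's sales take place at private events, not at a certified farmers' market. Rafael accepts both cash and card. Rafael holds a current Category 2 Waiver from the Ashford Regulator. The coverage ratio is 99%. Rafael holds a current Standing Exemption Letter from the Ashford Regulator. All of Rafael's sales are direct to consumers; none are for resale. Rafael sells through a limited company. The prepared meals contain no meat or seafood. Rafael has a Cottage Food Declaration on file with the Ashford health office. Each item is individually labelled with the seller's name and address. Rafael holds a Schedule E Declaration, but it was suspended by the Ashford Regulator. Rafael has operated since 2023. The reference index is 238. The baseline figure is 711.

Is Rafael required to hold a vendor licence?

No — exception (a) applies; Rafael is not required to hold a vendor licence.

Exception (a) is satisfied on its face — a Cottage Food Declaration is on file; a current Category 2 Waiver is held. As to paragraphs (e)–(i): (e) would limit (a) — a current Standing Exemption Letter is held — but (f) sets (e) aside: (f) operates against (e): the reference index is 238, less than the 314 limit. (g), which would lift (f), is inapplicable — no sales are for resale. (a) remains available.
Exception (b) fails — sales are at private events, not a certified farmers' market.
Exception (c) does not apply: the seller operates through a limited company.
Exception (d) fails — the prepared meals are made in a commercial kitchen, not a home kitchen.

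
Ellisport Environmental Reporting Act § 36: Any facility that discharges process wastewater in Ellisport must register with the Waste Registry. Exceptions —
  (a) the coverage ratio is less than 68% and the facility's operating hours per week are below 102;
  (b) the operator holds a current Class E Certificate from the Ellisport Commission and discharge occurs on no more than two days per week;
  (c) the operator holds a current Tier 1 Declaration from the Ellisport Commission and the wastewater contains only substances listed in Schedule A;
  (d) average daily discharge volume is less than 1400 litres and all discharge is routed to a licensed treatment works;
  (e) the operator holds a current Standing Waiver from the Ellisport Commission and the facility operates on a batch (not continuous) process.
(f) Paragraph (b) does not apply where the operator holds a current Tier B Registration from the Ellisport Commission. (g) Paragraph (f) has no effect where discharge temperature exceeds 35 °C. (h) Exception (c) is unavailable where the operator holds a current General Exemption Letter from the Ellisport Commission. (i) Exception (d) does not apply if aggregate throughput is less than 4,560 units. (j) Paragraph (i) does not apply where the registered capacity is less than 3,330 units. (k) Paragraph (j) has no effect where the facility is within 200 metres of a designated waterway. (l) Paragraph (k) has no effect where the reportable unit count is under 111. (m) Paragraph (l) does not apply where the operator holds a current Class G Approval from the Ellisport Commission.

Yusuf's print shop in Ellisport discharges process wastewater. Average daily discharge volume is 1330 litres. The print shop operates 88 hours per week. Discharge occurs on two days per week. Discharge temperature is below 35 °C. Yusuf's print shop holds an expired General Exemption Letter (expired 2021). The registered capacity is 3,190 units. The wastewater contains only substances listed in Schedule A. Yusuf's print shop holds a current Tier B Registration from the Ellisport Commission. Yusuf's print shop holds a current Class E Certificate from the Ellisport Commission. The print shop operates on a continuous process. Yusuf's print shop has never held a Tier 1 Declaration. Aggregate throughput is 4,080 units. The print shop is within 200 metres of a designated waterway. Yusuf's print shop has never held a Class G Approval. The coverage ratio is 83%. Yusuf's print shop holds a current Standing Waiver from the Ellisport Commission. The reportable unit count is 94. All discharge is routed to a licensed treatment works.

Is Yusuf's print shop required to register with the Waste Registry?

No — exception (d) applies; Yusuf's print shop is not required to register with the Waste Registry.

Exception (a) requires that the coverage ratio is less than 68%; but the coverage ratio is 83%, not less than 68%, so (a) is unavailable.
Exception (b): a current Class E Certificate is held; discharge occurs on no more than two days per week — every condition holds. However, paragraphs (f)–(g) must be considered: (f) operates against (b): a current Tier B Registration is held. (g) does not operate here (discharge temperature is below 35 °C), so (f) stands. Exception (b) does not apply.
Exception (c) requires that the operator holds a current Tier 1 Declaration from the Ellisport Commission; but there is no Tier 1 Declaration in force, so (c) is unavailable.
Exception (d)'s conditions are all satisfied: average daily discharge volume is 1330 litres, less than the 1400 litres limit; discharge is routed to a licensed treatment works. As to paragraphs (i)–(m): (i) operates (aggregate throughput is 4,080 units, less than the 4,560 units limit), but is itself disapplied by (j): (j) is triggered — the registered capacity is 3,190 units, less than the 3,330 units limit. (k) would limit (j) — the print shop is within 200 m of a designated waterway — but (l) sets (k) aside: (l) applies — the reportable unit count is 94, under the 111 limit. (m), which would lift (l), does not operate here — no current Class G Approval is held. (d) remains available.
Exception (e) requires that the facility operates on a batch (not continuous) process; but the facility operates on a continuous process, so (e) is unavailable.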